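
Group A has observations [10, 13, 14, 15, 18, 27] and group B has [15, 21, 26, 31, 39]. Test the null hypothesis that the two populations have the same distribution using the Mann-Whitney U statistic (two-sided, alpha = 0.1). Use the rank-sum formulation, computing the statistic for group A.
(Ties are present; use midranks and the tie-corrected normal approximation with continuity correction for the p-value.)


Step 1: Combine and sort all 11 observations; assign midranks.
sorted (value, group): (10,X), (13,X), (14,X), (15,X), (15,Y), (18,X), (21,Y), (26,Y), (27,X), (31,Y), (39,Y)
ranks: 10->1, 13->2, 14->3, 15->4.5, 15->4.5, 18->6, 21->7, 26->8, 27->9, 31->10, 39->11
Step 2: Rank sum for X: R1 = 1 + 2 + 3 + 4.5 + 6 + 9 = 25.5.
Step 3: U_X = R1 - n1(n1+1)/2 = 25.5 - 6*7/2 = 25.5 - 21 = 4.5.
       U_Y = n1*n2 - U_X = 30 - 4.5 = 25.5.
Step 4: Ties are present, so use the tie-corrected normal approximation (with continuity correction) for the p-value.
Step 5: p-value = 0.067264; compare to alpha = 0.1. reject H0.

U_X = 4.5, p = 0.067264, reject H0 at alpha = 0.1.


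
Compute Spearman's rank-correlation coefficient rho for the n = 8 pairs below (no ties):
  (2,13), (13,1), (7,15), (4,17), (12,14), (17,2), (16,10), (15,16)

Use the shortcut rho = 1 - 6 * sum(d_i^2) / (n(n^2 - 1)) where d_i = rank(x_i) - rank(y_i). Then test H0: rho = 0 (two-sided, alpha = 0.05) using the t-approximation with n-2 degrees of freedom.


Step 1: Rank x and y separately (midranks; no ties here).
rank(x): 2->1, 13->5, 7->3, 4->2, 12->4, 17->8, 16->7, 15->6
rank(y): 13->4, 1->1, 15->6, 17->8, 14->5, 2->2, 10->3, 16->7
Step 2: d_i = R_x(i) - R_y(i); compute d_i^2.
  (1-4)^2=9, (5-1)^2=16, (3-6)^2=9, (2-8)^2=36, (4-5)^2=1, (8-2)^2=36, (7-3)^2=16, (6-7)^2=1
sum(d^2) = 124.
Step 3: rho = 1 - 6*124 / (8*(8^2 - 1)) = 1 - 744/504 = -0.476190.
Step 4: Under H0, t = rho * sqrt((n-2)/(1-rho^2)) = -1.3265 ~ t(6).
Step 5: Two-sided p-value from the t-distribution with 6 df = 0.232936.
Step 6: alpha = 0.05. fail to reject H0.

rho = -0.4762, p = 0.232936, fail to reject H0 at alpha = 0.05.


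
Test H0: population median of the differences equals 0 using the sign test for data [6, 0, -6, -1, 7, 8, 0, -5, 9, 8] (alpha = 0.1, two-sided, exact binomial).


Step 1: Discard zero differences. Original n = 10; n_eff = number of nonzero differences = 8.
Nonzero differences (with sign): +6, -6, -1, +7, +8, -5, +9, +8
Step 2: Count signs: positive = 5, negative = 3.
Step 3: Under H0: P(positive) = 0.5, so the number of positives S ~ Bin(8, 0.5).
Step 4: Two-sided exact p-value = sum of Bin(8,0.5) probabilities at or below the observed probability = 0.726562.
Step 5: alpha = 0.1. fail to reject H0.

n_eff = 8, pos = 5, neg = 3, p = 0.726562, fail to reject H0.


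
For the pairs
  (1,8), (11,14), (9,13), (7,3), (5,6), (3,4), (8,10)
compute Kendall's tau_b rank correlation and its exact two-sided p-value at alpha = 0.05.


Step 1: Enumerate the 21 unordered pairs (i,j) with i<j and classify each by sign(x_j-x_i) * sign(y_j-y_i).
  (1,2):dx=+10,dy=+6->C; (1,3):dx=+8,dy=+5->C; (1,4):dx=+6,dy=-5->D; (1,5):dx=+4,dy=-2->D
  (1,6):dx=+2,dy=-4->D; (1,7):dx=+7,dy=+2->C; (2,3):dx=-2,dy=-1->C; (2,4):dx=-4,dy=-11->C
  (2,5):dx=-6,dy=-8->C; (2,6):dx=-8,dy=-10->C; (2,7):dx=-3,dy=-4->C; (3,4):dx=-2,dy=-10->C
  (3,5):dx=-4,dy=-7->C; (3,6):dx=-6,dy=-9->C; (3,7):dx=-1,dy=-3->C; (4,5):dx=-2,dy=+3->D
  (4,6):dx=-4,dy=+1->D; (4,7):dx=+1,dy=+7->C; (5,6):dx=-2,dy=-2->C; (5,7):dx=+3,dy=+4->C
  (6,7):dx=+5,dy=+6->C
Step 2: C = 16, D = 5, total pairs = 21.
Step 3: tau = (C - D)/(n(n-1)/2) = (16 - 5)/21 = 0.523810.
Step 4: Exact two-sided p-value (enumerate n! = 5040 permutations of y under H0): p = 0.136111.
Step 5: alpha = 0.05. fail to reject H0.

tau_b = 0.5238 (C=16, D=5), p = 0.136111, fail to reject H0.


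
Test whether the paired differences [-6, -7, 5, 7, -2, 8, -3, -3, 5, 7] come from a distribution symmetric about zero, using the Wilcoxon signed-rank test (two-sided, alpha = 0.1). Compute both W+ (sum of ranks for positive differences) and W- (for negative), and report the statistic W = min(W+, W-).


Step 1: Drop any zero differences (none here) and take |d_i|.
|d| = [6, 7, 5, 7, 2, 8, 3, 3, 5, 7]
Step 2: Midrank |d_i| (ties get averaged ranks).
ranks: |6|->6, |7|->8, |5|->4.5, |7|->8, |2|->1, |8|->10, |3|->2.5, |3|->2.5, |5|->4.5, |7|->8
Step 3: Attach original signs; sum ranks with positive sign and with negative sign.
W+ = 4.5 + 8 + 10 + 4.5 + 8 = 35
W- = 6 + 8 + 1 + 2.5 + 2.5 = 20
(Check: W+ + W- = 55 should equal n(n+1)/2 = 55.)
Step 4: Test statistic W = min(W+, W-) = 20.
Step 5: Ties in |d|, so use the tie-corrected normal approximation.
        E[W] = n(n+1)/4 = 10*11/4 = 27.5.
        Tie groups: |d|=3 (t=2), |d|=5 (t=2), |d|=7 (t=3); sum(t^3 - t) = 36.
        Var[W] = n(n+1)(2n+1)/24 - sum(t^3-t)/48 = 2310/24 - 36/48 = 95.5.
        z = (W - E[W]) / sqrt(Var[W]) = (20 - 27.5) / 9.7724 = -0.7675.
        Two-sided p = 2*Phi(z) = 0.442804.
Step 6: alpha = 0.1. fail to reject H0.

W+ = 35, W- = 20, W = min = 20, p = 0.442804, fail to reject H0.


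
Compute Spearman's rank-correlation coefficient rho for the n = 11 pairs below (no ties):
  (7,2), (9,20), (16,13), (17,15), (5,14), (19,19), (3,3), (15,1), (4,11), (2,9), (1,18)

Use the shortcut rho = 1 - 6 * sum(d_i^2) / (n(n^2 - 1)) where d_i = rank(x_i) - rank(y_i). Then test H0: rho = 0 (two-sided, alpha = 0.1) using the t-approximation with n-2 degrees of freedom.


Step 1: Rank x and y separately (midranks; no ties here).
rank(x): 7->6, 9->7, 16->9, 17->10, 5->5, 19->11, 3->3, 15->8, 4->4, 2->2, 1->1
rank(y): 2->2, 20->11, 13->6, 15->8, 14->7, 19->10, 3->3, 1->1, 11->5, 9->4, 18->9
Step 2: d_i = R_x(i) - R_y(i); compute d_i^2.
  (6-2)^2=16, (7-11)^2=16, (9-6)^2=9, (10-8)^2=4, (5-7)^2=4, (11-10)^2=1, (3-3)^2=0, (8-1)^2=49, (4-5)^2=1, (2-4)^2=4, (1-9)^2=64
sum(d^2) = 168.
Step 3: rho = 1 - 6*168 / (11*(11^2 - 1)) = 1 - 1008/1320 = 0.236364.
Step 4: Under H0, t = rho * sqrt((n-2)/(1-rho^2)) = 0.7298 ~ t(9).
Step 5: Two-sided p-value from the t-distribution with 9 df = 0.484091.
Step 6: alpha = 0.1. fail to reject H0.

rho = 0.2364, p = 0.484091, fail to reject H0 at alpha = 0.1.


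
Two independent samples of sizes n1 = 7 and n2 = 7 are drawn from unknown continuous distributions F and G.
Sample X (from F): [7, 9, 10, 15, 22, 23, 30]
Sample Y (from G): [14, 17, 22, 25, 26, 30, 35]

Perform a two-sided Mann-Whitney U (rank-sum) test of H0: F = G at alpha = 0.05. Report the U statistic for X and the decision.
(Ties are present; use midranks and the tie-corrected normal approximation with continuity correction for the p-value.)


Step 1: Combine and sort all 14 observations; assign midranks.
sorted (value, group): (7,X), (9,X), (10,X), (14,Y), (15,X), (17,Y), (22,X), (22,Y), (23,X), (25,Y), (26,Y), (30,X), (30,Y), (35,Y)
ranks: 7->1, 9->2, 10->3, 14->4, 15->5, 17->6, 22->7.5, 22->7.5, 23->9, 25->10, 26->11, 30->12.5, 30->12.5, 35->14
Step 2: Rank sum for X: R1 = 1 + 2 + 3 + 5 + 7.5 + 9 + 12.5 = 40.
Step 3: U_X = R1 - n1(n1+1)/2 = 40 - 7*8/2 = 40 - 28 = 12.
       U_Y = n1*n2 - U_X = 49 - 12 = 37.
Step 4: Ties are present, so use the tie-corrected normal approximation (with continuity correction) for the p-value.
Step 5: p-value = 0.124371; compare to alpha = 0.05. fail to reject H0.

U_X = 12, p = 0.124371, fail to reject H0 at alpha = 0.05.


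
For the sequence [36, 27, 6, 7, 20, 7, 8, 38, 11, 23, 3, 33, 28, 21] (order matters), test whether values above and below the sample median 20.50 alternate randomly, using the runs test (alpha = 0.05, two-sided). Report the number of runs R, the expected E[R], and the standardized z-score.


Step 1: Compute median = 20.50; label A = above, B = below.
Labels in order: AABBBBBABABAAA  (n_A = 7, n_B = 7)
Step 2: Count runs R = 7.
Step 3: Under H0 (random ordering), E[R] = 2*n_A*n_B/(n_A+n_B) + 1 = 2*7*7/14 + 1 = 8.0000.
        Var[R] = 2*n_A*n_B*(2*n_A*n_B - n_A - n_B) / ((n_A+n_B)^2 * (n_A+n_B-1)) = 8232/2548 = 3.2308.
        SD[R] = 1.7974.
Step 4: Continuity-corrected z = (R + 0.5 - E[R]) / SD[R] = (7 + 0.5 - 8.0000) / 1.7974 = -0.2782.
Step 5: Two-sided p-value via normal approximation = 2*(1 - Phi(|z|)) = 0.780879.
Step 6: alpha = 0.05. fail to reject H0.

R = 7, z = -0.2782, p = 0.780879, fail to reject H0.


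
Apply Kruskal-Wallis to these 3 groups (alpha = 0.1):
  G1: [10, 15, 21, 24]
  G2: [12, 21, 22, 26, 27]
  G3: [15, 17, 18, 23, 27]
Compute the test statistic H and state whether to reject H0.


Step 1: Combine all N = 14 observations and assign midranks.
sorted (value, group, rank): (10,G1,1), (12,G2,2), (15,G1,3.5), (15,G3,3.5), (17,G3,5), (18,G3,6), (21,G1,7.5), (21,G2,7.5), (22,G2,9), (23,G3,10), (24,G1,11), (26,G2,12), (27,G2,13.5), (27,G3,13.5)
Step 2: Sum ranks within each group.
R_1 = 23 (n_1 = 4)
R_2 = 44 (n_2 = 5)
R_3 = 38 (n_3 = 5)
Step 3: H = 12/(N(N+1)) * sum(R_i^2/n_i) - 3(N+1)
     = 12/(14*15) * (23^2/4 + 44^2/5 + 38^2/5) - 3*15
     = 0.057143 * 808.25 - 45
     = 1.185714.
Step 4: Ties present; correction factor C = 1 - 18/(14^3 - 14) = 0.993407. Corrected H = 1.185714 / 0.993407 = 1.193584.
Step 5: Under H0, H ~ chi^2(2); p-value = 0.550575.
Step 6: alpha = 0.1. fail to reject H0.

H = 1.1936, df = 2, p = 0.550575, fail to reject H0.


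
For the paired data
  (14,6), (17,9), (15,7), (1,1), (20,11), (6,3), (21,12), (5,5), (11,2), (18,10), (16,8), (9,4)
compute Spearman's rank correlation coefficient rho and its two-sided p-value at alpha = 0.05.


Step 1: Rank x and y separately (midranks; no ties here).
rank(x): 14->6, 17->9, 15->7, 1->1, 20->11, 6->3, 21->12, 5->2, 11->5, 18->10, 16->8, 9->4
rank(y): 6->6, 9->9, 7->7, 1->1, 11->11, 3->3, 12->12, 5->5, 2->2, 10->10, 8->8, 4->4
Step 2: d_i = R_x(i) - R_y(i); compute d_i^2.
  (6-6)^2=0, (9-9)^2=0, (7-7)^2=0, (1-1)^2=0, (11-11)^2=0, (3-3)^2=0, (12-12)^2=0, (2-5)^2=9, (5-2)^2=9, (10-10)^2=0, (8-8)^2=0, (4-4)^2=0
sum(d^2) = 18.
Step 3: rho = 1 - 6*18 / (12*(12^2 - 1)) = 1 - 108/1716 = 0.937063.
Step 4: Under H0, t = rho * sqrt((n-2)/(1-rho^2)) = 8.4868 ~ t(10).
Step 5: Two-sided p-value from the t-distribution with 10 df = 0.000007.
Step 6: alpha = 0.05. reject H0.

rho = 0.9371, p = 0.000007, reject H0 at alpha = 0.05.


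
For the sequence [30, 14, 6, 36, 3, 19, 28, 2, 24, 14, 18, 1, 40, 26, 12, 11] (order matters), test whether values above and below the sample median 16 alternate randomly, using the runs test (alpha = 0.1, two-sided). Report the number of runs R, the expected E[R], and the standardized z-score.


Step 1: Compute median = 16; label A = above, B = below.
Labels in order: ABBABAABABABAABB  (n_A = 8, n_B = 8)
Step 2: Count runs R = 12.
Step 3: Under H0 (random ordering), E[R] = 2*n_A*n_B/(n_A+n_B) + 1 = 2*8*8/16 + 1 = 9.0000.
        Var[R] = 2*n_A*n_B*(2*n_A*n_B - n_A - n_B) / ((n_A+n_B)^2 * (n_A+n_B-1)) = 14336/3840 = 3.7333.
        SD[R] = 1.9322.
Step 4: Continuity-corrected z = (R - 0.5 - E[R]) / SD[R] = (12 - 0.5 - 9.0000) / 1.9322 = 1.2939.
Step 5: Two-sided p-value via normal approximation = 2*(1 - Phi(|z|)) = 0.195709.
Step 6: alpha = 0.1. fail to reject H0.

R = 12, z = 1.2939, p = 0.195709, fail to reject H0.


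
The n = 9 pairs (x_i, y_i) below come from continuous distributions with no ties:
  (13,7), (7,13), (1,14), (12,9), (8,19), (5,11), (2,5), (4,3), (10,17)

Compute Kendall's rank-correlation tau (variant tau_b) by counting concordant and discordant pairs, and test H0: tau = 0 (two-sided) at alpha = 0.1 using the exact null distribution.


Step 1: Enumerate the 36 unordered pairs (i,j) with i<j and classify each by sign(x_j-x_i) * sign(y_j-y_i).
  (1,2):dx=-6,dy=+6->D; (1,3):dx=-12,dy=+7->D; (1,4):dx=-1,dy=+2->D; (1,5):dx=-5,dy=+12->D
  (1,6):dx=-8,dy=+4->D; (1,7):dx=-11,dy=-2->C; (1,8):dx=-9,dy=-4->C; (1,9):dx=-3,dy=+10->D
  (2,3):dx=-6,dy=+1->D; (2,4):dx=+5,dy=-4->D; (2,5):dx=+1,dy=+6->C; (2,6):dx=-2,dy=-2->C
  (2,7):dx=-5,dy=-8->C; (2,8):dx=-3,dy=-10->C; (2,9):dx=+3,dy=+4->C; (3,4):dx=+11,dy=-5->D
  (3,5):dx=+7,dy=+5->C; (3,6):dx=+4,dy=-3->D; (3,7):dx=+1,dy=-9->D; (3,8):dx=+3,dy=-11->D
  (3,9):dx=+9,dy=+3->C; (4,5):dx=-4,dy=+10->D; (4,6):dx=-7,dy=+2->D; (4,7):dx=-10,dy=-4->C
  (4,8):dx=-8,dy=-6->C; (4,9):dx=-2,dy=+8->D; (5,6):dx=-3,dy=-8->C; (5,7):dx=-6,dy=-14->C
  (5,8):dx=-4,dy=-16->C; (5,9):dx=+2,dy=-2->D; (6,7):dx=-3,dy=-6->C; (6,8):dx=-1,dy=-8->C
  (6,9):dx=+5,dy=+6->C; (7,8):dx=+2,dy=-2->D; (7,9):dx=+8,dy=+12->C; (8,9):dx=+6,dy=+14->C
Step 2: C = 19, D = 17, total pairs = 36.
Step 3: tau = (C - D)/(n(n-1)/2) = (19 - 17)/36 = 0.055556.
Step 4: Exact two-sided p-value (enumerate n! = 362880 permutations of y under H0): p = 0.919455.
Step 5: alpha = 0.1. fail to reject H0.

tau_b = 0.0556 (C=19, D=17), p = 0.919455, fail to reject H0.


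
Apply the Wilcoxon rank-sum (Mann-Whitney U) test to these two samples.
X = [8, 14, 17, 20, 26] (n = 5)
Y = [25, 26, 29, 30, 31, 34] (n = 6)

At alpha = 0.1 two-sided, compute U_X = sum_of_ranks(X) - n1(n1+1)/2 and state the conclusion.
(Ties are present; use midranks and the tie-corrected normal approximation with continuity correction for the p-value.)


Step 1: Combine and sort all 11 observations; assign midranks.
sorted (value, group): (8,X), (14,X), (17,X), (20,X), (25,Y), (26,X), (26,Y), (29,Y), (30,Y), (31,Y), (34,Y)
ranks: 8->1, 14->2, 17->3, 20->4, 25->5, 26->6.5, 26->6.5, 29->8, 30->9, 31->10, 34->11
Step 2: Rank sum for X: R1 = 1 + 2 + 3 + 4 + 6.5 = 16.5.
Step 3: U_X = R1 - n1(n1+1)/2 = 16.5 - 5*6/2 = 16.5 - 15 = 1.5.
       U_Y = n1*n2 - U_X = 30 - 1.5 = 28.5.
Step 4: Ties are present, so use the tie-corrected normal approximation (with continuity correction) for the p-value.
Step 5: p-value = 0.017365; compare to alpha = 0.1. reject H0.

U_X = 1.5, p = 0.017365, reject H0 at alpha = 0.1.


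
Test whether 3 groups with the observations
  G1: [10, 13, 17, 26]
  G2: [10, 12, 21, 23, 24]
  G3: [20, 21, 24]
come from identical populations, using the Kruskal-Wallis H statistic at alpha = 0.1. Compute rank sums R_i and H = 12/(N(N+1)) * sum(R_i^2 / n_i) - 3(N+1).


Step 1: Combine all N = 12 observations and assign midranks.
sorted (value, group, rank): (10,G1,1.5), (10,G2,1.5), (12,G2,3), (13,G1,4), (17,G1,5), (20,G3,6), (21,G2,7.5), (21,G3,7.5), (23,G2,9), (24,G2,10.5), (24,G3,10.5), (26,G1,12)
Step 2: Sum ranks within each group.
R_1 = 22.5 (n_1 = 4)
R_2 = 31.5 (n_2 = 5)
R_3 = 24 (n_3 = 3)
Step 3: H = 12/(N(N+1)) * sum(R_i^2/n_i) - 3(N+1)
     = 12/(12*13) * (22.5^2/4 + 31.5^2/5 + 24^2/3) - 3*13
     = 0.076923 * 517.013 - 39
     = 0.770192.
Step 4: Ties present; correction factor C = 1 - 18/(12^3 - 12) = 0.989510. Corrected H = 0.770192 / 0.989510 = 0.778357.
Step 5: Under H0, H ~ chi^2(2); p-value = 0.677613.
Step 6: alpha = 0.1. fail to reject H0.

H = 0.7784, df = 2, p = 0.677613, fail to reject H0.


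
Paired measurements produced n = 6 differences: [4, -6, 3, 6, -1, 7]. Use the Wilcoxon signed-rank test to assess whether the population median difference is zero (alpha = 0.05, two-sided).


Step 1: Drop any zero differences (none here) and take |d_i|.
|d| = [4, 6, 3, 6, 1, 7]
Step 2: Midrank |d_i| (ties get averaged ranks).
ranks: |4|->3, |6|->4.5, |3|->2, |6|->4.5, |1|->1, |7|->6
Step 3: Attach original signs; sum ranks with positive sign and with negative sign.
W+ = 3 + 2 + 4.5 + 6 = 15.5
W- = 4.5 + 1 = 5.5
(Check: W+ + W- = 21 should equal n(n+1)/2 = 21.)
Step 4: Test statistic W = min(W+, W-) = 5.5.
Step 5: Ties in |d|, so use the tie-corrected normal approximation.
        E[W] = n(n+1)/4 = 6*7/4 = 10.5.
        Tie groups: |d|=6 (t=2); sum(t^3 - t) = 6.
        Var[W] = n(n+1)(2n+1)/24 - sum(t^3-t)/48 = 546/24 - 6/48 = 22.625.
        z = (W - E[W]) / sqrt(Var[W]) = (5.5 - 10.5) / 4.7566 = -1.0512.
        Two-sided p = 2*Phi(z) = 0.293177.
Step 6: alpha = 0.05. fail to reject H0.

W+ = 15.5, W- = 5.5, W = min = 5.5, p = 0.293177, fail to reject H0.


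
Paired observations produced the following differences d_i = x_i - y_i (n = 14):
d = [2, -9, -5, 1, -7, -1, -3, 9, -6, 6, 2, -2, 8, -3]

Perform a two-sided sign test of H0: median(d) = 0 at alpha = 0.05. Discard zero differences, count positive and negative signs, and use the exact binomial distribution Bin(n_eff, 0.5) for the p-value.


Step 1: Discard zero differences. Original n = 14; n_eff = number of nonzero differences = 14.
Nonzero differences (with sign): +2, -9, -5, +1, -7, -1, -3, +9, -6, +6, +2, -2, +8, -3
Step 2: Count signs: positive = 6, negative = 8.
Step 3: Under H0: P(positive) = 0.5, so the number of positives S ~ Bin(14, 0.5).
Step 4: Two-sided exact p-value = sum of Bin(14,0.5) probabilities at or below the observed probability = 0.790527.
Step 5: alpha = 0.05. fail to reject H0.

n_eff = 14, pos = 6, neg = 8, p = 0.790527, fail to reject H0.


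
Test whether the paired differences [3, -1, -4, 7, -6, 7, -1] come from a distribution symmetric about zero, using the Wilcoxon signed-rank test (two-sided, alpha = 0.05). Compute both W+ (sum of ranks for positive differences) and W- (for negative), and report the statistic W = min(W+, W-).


Step 1: Drop any zero differences (none here) and take |d_i|.
|d| = [3, 1, 4, 7, 6, 7, 1]
Step 2: Midrank |d_i| (ties get averaged ranks).
ranks: |3|->3, |1|->1.5, |4|->4, |7|->6.5, |6|->5, |7|->6.5, |1|->1.5
Step 3: Attach original signs; sum ranks with positive sign and with negative sign.
W+ = 3 + 6.5 + 6.5 = 16
W- = 1.5 + 4 + 5 + 1.5 = 12
(Check: W+ + W- = 28 should equal n(n+1)/2 = 28.)
Step 4: Test statistic W = min(W+, W-) = 12.
Step 5: Ties in |d|, so use the tie-corrected normal approximation.
        E[W] = n(n+1)/4 = 7*8/4 = 14.
        Tie groups: |d|=1 (t=2), |d|=7 (t=2); sum(t^3 - t) = 12.
        Var[W] = n(n+1)(2n+1)/24 - sum(t^3-t)/48 = 840/24 - 12/48 = 34.75.
        z = (W - E[W]) / sqrt(Var[W]) = (12 - 14) / 5.8949 = -0.3393.
        Two-sided p = 2*Phi(z) = 0.734402.
Step 6: alpha = 0.05. fail to reject H0.

W+ = 16, W- = 12, W = min = 12, p = 0.734402, fail to reject H0.


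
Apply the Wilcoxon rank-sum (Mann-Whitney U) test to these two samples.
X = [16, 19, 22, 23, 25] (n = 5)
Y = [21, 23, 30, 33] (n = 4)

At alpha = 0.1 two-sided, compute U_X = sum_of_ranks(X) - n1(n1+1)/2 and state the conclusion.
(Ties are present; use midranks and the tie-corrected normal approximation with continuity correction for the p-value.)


Step 1: Combine and sort all 9 observations; assign midranks.
sorted (value, group): (16,X), (19,X), (21,Y), (22,X), (23,X), (23,Y), (25,X), (30,Y), (33,Y)
ranks: 16->1, 19->2, 21->3, 22->4, 23->5.5, 23->5.5, 25->7, 30->8, 33->9
Step 2: Rank sum for X: R1 = 1 + 2 + 4 + 5.5 + 7 = 19.5.
Step 3: U_X = R1 - n1(n1+1)/2 = 19.5 - 5*6/2 = 19.5 - 15 = 4.5.
       U_Y = n1*n2 - U_X = 20 - 4.5 = 15.5.
Step 4: Ties are present, so use the tie-corrected normal approximation (with continuity correction) for the p-value.
Step 5: p-value = 0.218742; compare to alpha = 0.1. fail to reject H0.

U_X = 4.5, p = 0.218742, fail to reject H0 at alpha = 0.1.


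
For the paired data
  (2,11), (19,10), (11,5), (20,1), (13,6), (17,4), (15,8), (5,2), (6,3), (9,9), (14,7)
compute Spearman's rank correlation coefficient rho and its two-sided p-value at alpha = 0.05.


Step 1: Rank x and y separately (midranks; no ties here).
rank(x): 2->1, 19->10, 11->5, 20->11, 13->6, 17->9, 15->8, 5->2, 6->3, 9->4, 14->7
rank(y): 11->11, 10->10, 5->5, 1->1, 6->6, 4->4, 8->8, 2->2, 3->3, 9->9, 7->7
Step 2: d_i = R_x(i) - R_y(i); compute d_i^2.
  (1-11)^2=100, (10-10)^2=0, (5-5)^2=0, (11-1)^2=100, (6-6)^2=0, (9-4)^2=25, (8-8)^2=0, (2-2)^2=0, (3-3)^2=0, (4-9)^2=25, (7-7)^2=0
sum(d^2) = 250.
Step 3: rho = 1 - 6*250 / (11*(11^2 - 1)) = 1 - 1500/1320 = -0.136364.
Step 4: Under H0, t = rho * sqrt((n-2)/(1-rho^2)) = -0.4129 ~ t(9).
Step 5: Two-sided p-value from the t-distribution with 9 df = 0.689309.
Step 6: alpha = 0.05. fail to reject H0.

rho = -0.1364, p = 0.689309, fail to reject H0 at alpha = 0.05.


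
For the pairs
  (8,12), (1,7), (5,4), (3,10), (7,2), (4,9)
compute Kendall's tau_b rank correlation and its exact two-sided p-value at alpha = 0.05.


Step 1: Enumerate the 15 unordered pairs (i,j) with i<j and classify each by sign(x_j-x_i) * sign(y_j-y_i).
  (1,2):dx=-7,dy=-5->C; (1,3):dx=-3,dy=-8->C; (1,4):dx=-5,dy=-2->C; (1,5):dx=-1,dy=-10->C
  (1,6):dx=-4,dy=-3->C; (2,3):dx=+4,dy=-3->D; (2,4):dx=+2,dy=+3->C; (2,5):dx=+6,dy=-5->D
  (2,6):dx=+3,dy=+2->C; (3,4):dx=-2,dy=+6->D; (3,5):dx=+2,dy=-2->D; (3,6):dx=-1,dy=+5->D
  (4,5):dx=+4,dy=-8->D; (4,6):dx=+1,dy=-1->D; (5,6):dx=-3,dy=+7->D
Step 2: C = 7, D = 8, total pairs = 15.
Step 3: tau = (C - D)/(n(n-1)/2) = (7 - 8)/15 = -0.066667.
Step 4: Exact two-sided p-value (enumerate n! = 720 permutations of y under H0): p = 1.000000.
Step 5: alpha = 0.05. fail to reject H0.

tau_b = -0.0667 (C=7, D=8), p = 1.000000, fail to reject H0.


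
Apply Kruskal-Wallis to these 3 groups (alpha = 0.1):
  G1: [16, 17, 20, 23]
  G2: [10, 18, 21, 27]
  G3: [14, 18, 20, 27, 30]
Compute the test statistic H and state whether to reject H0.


Step 1: Combine all N = 13 observations and assign midranks.
sorted (value, group, rank): (10,G2,1), (14,G3,2), (16,G1,3), (17,G1,4), (18,G2,5.5), (18,G3,5.5), (20,G1,7.5), (20,G3,7.5), (21,G2,9), (23,G1,10), (27,G2,11.5), (27,G3,11.5), (30,G3,13)
Step 2: Sum ranks within each group.
R_1 = 24.5 (n_1 = 4)
R_2 = 27 (n_2 = 4)
R_3 = 39.5 (n_3 = 5)
Step 3: H = 12/(N(N+1)) * sum(R_i^2/n_i) - 3(N+1)
     = 12/(13*14) * (24.5^2/4 + 27^2/4 + 39.5^2/5) - 3*14
     = 0.065934 * 644.362 - 42
     = 0.485440.
Step 4: Ties present; correction factor C = 1 - 18/(13^3 - 13) = 0.991758. Corrected H = 0.485440 / 0.991758 = 0.489474.
Step 5: Under H0, H ~ chi^2(2); p-value = 0.782911.
Step 6: alpha = 0.1. fail to reject H0.

H = 0.4895, df = 2, p = 0.782911, fail to reject H0.


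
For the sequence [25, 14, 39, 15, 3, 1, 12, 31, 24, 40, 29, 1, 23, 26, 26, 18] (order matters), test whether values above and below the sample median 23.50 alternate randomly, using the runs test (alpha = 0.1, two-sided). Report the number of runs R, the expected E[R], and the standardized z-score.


Step 1: Compute median = 23.50; label A = above, B = below.
Labels in order: ABABBBBAAAABBAAB  (n_A = 8, n_B = 8)
Step 2: Count runs R = 8.
Step 3: Under H0 (random ordering), E[R] = 2*n_A*n_B/(n_A+n_B) + 1 = 2*8*8/16 + 1 = 9.0000.
        Var[R] = 2*n_A*n_B*(2*n_A*n_B - n_A - n_B) / ((n_A+n_B)^2 * (n_A+n_B-1)) = 14336/3840 = 3.7333.
        SD[R] = 1.9322.
Step 4: Continuity-corrected z = (R + 0.5 - E[R]) / SD[R] = (8 + 0.5 - 9.0000) / 1.9322 = -0.2588.
Step 5: Two-sided p-value via normal approximation = 2*(1 - Phi(|z|)) = 0.795809.
Step 6: alpha = 0.1. fail to reject H0.

R = 8, z = -0.2588, p = 0.795809, fail to reject H0.


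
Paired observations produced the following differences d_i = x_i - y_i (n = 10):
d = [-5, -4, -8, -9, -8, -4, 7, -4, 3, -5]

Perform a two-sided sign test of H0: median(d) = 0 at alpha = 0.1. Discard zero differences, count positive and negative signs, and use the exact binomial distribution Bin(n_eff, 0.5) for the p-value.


Step 1: Discard zero differences. Original n = 10; n_eff = number of nonzero differences = 10.
Nonzero differences (with sign): -5, -4, -8, -9, -8, -4, +7, -4, +3, -5
Step 2: Count signs: positive = 2, negative = 8.
Step 3: Under H0: P(positive) = 0.5, so the number of positives S ~ Bin(10, 0.5).
Step 4: Two-sided exact p-value = sum of Bin(10,0.5) probabilities at or below the observed probability = 0.109375.
Step 5: alpha = 0.1. fail to reject H0.

n_eff = 10, pos = 2, neg = 8, p = 0.109375, fail to reject H0.


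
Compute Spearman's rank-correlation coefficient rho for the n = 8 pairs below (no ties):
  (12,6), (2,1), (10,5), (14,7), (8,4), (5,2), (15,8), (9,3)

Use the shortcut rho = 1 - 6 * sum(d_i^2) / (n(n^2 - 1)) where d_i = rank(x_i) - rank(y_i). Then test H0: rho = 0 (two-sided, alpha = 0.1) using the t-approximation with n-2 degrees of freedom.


Step 1: Rank x and y separately (midranks; no ties here).
rank(x): 12->6, 2->1, 10->5, 14->7, 8->3, 5->2, 15->8, 9->4
rank(y): 6->6, 1->1, 5->5, 7->7, 4->4, 2->2, 8->8, 3->3
Step 2: d_i = R_x(i) - R_y(i); compute d_i^2.
  (6-6)^2=0, (1-1)^2=0, (5-5)^2=0, (7-7)^2=0, (3-4)^2=1, (2-2)^2=0, (8-8)^2=0, (4-3)^2=1
sum(d^2) = 2.
Step 3: rho = 1 - 6*2 / (8*(8^2 - 1)) = 1 - 12/504 = 0.976190.
Step 4: Under H0, t = rho * sqrt((n-2)/(1-rho^2)) = 11.0235 ~ t(6).
Step 5: Two-sided p-value from the t-distribution with 6 df = 0.000033.
Step 6: alpha = 0.1. reject H0.

rho = 0.9762, p = 0.000033, reject H0 at alpha = 0.1.


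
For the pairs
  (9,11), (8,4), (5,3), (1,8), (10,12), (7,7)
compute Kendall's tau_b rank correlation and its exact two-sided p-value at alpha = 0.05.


Step 1: Enumerate the 15 unordered pairs (i,j) with i<j and classify each by sign(x_j-x_i) * sign(y_j-y_i).
  (1,2):dx=-1,dy=-7->C; (1,3):dx=-4,dy=-8->C; (1,4):dx=-8,dy=-3->C; (1,5):dx=+1,dy=+1->C
  (1,6):dx=-2,dy=-4->C; (2,3):dx=-3,dy=-1->C; (2,4):dx=-7,dy=+4->D; (2,5):dx=+2,dy=+8->C
  (2,6):dx=-1,dy=+3->D; (3,4):dx=-4,dy=+5->D; (3,5):dx=+5,dy=+9->C; (3,6):dx=+2,dy=+4->C
  (4,5):dx=+9,dy=+4->C; (4,6):dx=+6,dy=-1->D; (5,6):dx=-3,dy=-5->C
Step 2: C = 11, D = 4, total pairs = 15.
Step 3: tau = (C - D)/(n(n-1)/2) = (11 - 4)/15 = 0.466667.
Step 4: Exact two-sided p-value (enumerate n! = 720 permutations of y under H0): p = 0.272222.
Step 5: alpha = 0.05. fail to reject H0.

tau_b = 0.4667 (C=11, D=4), p = 0.272222, fail to reject H0.


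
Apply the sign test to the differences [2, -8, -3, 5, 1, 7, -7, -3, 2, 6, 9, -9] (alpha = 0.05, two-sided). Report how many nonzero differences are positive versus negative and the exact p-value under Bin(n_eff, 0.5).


Step 1: Discard zero differences. Original n = 12; n_eff = number of nonzero differences = 12.
Nonzero differences (with sign): +2, -8, -3, +5, +1, +7, -7, -3, +2, +6, +9, -9
Step 2: Count signs: positive = 7, negative = 5.
Step 3: Under H0: P(positive) = 0.5, so the number of positives S ~ Bin(12, 0.5).
Step 4: Two-sided exact p-value = sum of Bin(12,0.5) probabilities at or below the observed probability = 0.774414.
Step 5: alpha = 0.05. fail to reject H0.

n_eff = 12, pos = 7, neg = 5, p = 0.774414, fail to reject H0.


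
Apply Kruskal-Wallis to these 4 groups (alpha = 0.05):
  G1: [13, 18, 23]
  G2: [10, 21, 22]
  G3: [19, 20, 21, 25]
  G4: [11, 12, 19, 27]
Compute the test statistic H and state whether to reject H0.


Step 1: Combine all N = 14 observations and assign midranks.
sorted (value, group, rank): (10,G2,1), (11,G4,2), (12,G4,3), (13,G1,4), (18,G1,5), (19,G3,6.5), (19,G4,6.5), (20,G3,8), (21,G2,9.5), (21,G3,9.5), (22,G2,11), (23,G1,12), (25,G3,13), (27,G4,14)
Step 2: Sum ranks within each group.
R_1 = 21 (n_1 = 3)
R_2 = 21.5 (n_2 = 3)
R_3 = 37 (n_3 = 4)
R_4 = 25.5 (n_4 = 4)
Step 3: H = 12/(N(N+1)) * sum(R_i^2/n_i) - 3(N+1)
     = 12/(14*15) * (21^2/3 + 21.5^2/3 + 37^2/4 + 25.5^2/4) - 3*15
     = 0.057143 * 805.896 - 45
     = 1.051190.
Step 4: Ties present; correction factor C = 1 - 12/(14^3 - 14) = 0.995604. Corrected H = 1.051190 / 0.995604 = 1.055831.
Step 5: Under H0, H ~ chi^2(3); p-value = 0.787746.
Step 6: alpha = 0.05. fail to reject H0.

H = 1.0558, df = 3, p = 0.787746, fail to reject H0.


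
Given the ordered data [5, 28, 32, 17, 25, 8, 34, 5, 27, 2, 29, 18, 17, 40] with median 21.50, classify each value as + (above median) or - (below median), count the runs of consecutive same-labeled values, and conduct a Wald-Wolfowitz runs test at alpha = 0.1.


Step 1: Compute median = 21.50; label A = above, B = below.
Labels in order: BAABABABABABBA  (n_A = 7, n_B = 7)
Step 2: Count runs R = 12.
Step 3: Under H0 (random ordering), E[R] = 2*n_A*n_B/(n_A+n_B) + 1 = 2*7*7/14 + 1 = 8.0000.
        Var[R] = 2*n_A*n_B*(2*n_A*n_B - n_A - n_B) / ((n_A+n_B)^2 * (n_A+n_B-1)) = 8232/2548 = 3.2308.
        SD[R] = 1.7974.
Step 4: Continuity-corrected z = (R - 0.5 - E[R]) / SD[R] = (12 - 0.5 - 8.0000) / 1.7974 = 1.9472.
Step 5: Two-sided p-value via normal approximation = 2*(1 - Phi(|z|)) = 0.051508.
Step 6: alpha = 0.1. reject H0.

R = 12, z = 1.9472, p = 0.051508, reject H0.


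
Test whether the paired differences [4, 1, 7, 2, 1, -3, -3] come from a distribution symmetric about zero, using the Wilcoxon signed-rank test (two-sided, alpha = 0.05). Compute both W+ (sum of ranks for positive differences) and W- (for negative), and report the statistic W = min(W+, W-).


Step 1: Drop any zero differences (none here) and take |d_i|.
|d| = [4, 1, 7, 2, 1, 3, 3]
Step 2: Midrank |d_i| (ties get averaged ranks).
ranks: |4|->6, |1|->1.5, |7|->7, |2|->3, |1|->1.5, |3|->4.5, |3|->4.5
Step 3: Attach original signs; sum ranks with positive sign and with negative sign.
W+ = 6 + 1.5 + 7 + 3 + 1.5 = 19
W- = 4.5 + 4.5 = 9
(Check: W+ + W- = 28 should equal n(n+1)/2 = 28.)
Step 4: Test statistic W = min(W+, W-) = 9.
Step 5: Ties in |d|, so use the tie-corrected normal approximation.
        E[W] = n(n+1)/4 = 7*8/4 = 14.
        Tie groups: |d|=1 (t=2), |d|=3 (t=2); sum(t^3 - t) = 12.
        Var[W] = n(n+1)(2n+1)/24 - sum(t^3-t)/48 = 840/24 - 12/48 = 34.75.
        z = (W - E[W]) / sqrt(Var[W]) = (9 - 14) / 5.8949 = -0.8482.
        Two-sided p = 2*Phi(z) = 0.396333.
Step 6: alpha = 0.05. fail to reject H0.

W+ = 19, W- = 9, W = min = 9, p = 0.396333, fail to reject H0.


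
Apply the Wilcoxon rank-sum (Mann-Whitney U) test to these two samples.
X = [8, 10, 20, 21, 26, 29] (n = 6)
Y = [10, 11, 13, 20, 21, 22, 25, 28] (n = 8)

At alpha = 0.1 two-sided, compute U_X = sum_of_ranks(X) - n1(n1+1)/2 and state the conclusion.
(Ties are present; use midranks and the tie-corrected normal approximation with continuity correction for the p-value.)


Step 1: Combine and sort all 14 observations; assign midranks.
sorted (value, group): (8,X), (10,X), (10,Y), (11,Y), (13,Y), (20,X), (20,Y), (21,X), (21,Y), (22,Y), (25,Y), (26,X), (28,Y), (29,X)
ranks: 8->1, 10->2.5, 10->2.5, 11->4, 13->5, 20->6.5, 20->6.5, 21->8.5, 21->8.5, 22->10, 25->11, 26->12, 28->13, 29->14
Step 2: Rank sum for X: R1 = 1 + 2.5 + 6.5 + 8.5 + 12 + 14 = 44.5.
Step 3: U_X = R1 - n1(n1+1)/2 = 44.5 - 6*7/2 = 44.5 - 21 = 23.5.
       U_Y = n1*n2 - U_X = 48 - 23.5 = 24.5.
Step 4: Ties are present, so use the tie-corrected normal approximation (with continuity correction) for the p-value.
Step 5: p-value = 1.000000; compare to alpha = 0.1. fail to reject H0.

U_X = 23.5, p = 1.000000, fail to reject H0 at alpha = 0.1.


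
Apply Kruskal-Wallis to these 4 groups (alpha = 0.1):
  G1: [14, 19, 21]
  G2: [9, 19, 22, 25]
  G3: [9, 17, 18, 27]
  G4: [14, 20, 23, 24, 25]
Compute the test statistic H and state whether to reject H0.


Step 1: Combine all N = 16 observations and assign midranks.
sorted (value, group, rank): (9,G2,1.5), (9,G3,1.5), (14,G1,3.5), (14,G4,3.5), (17,G3,5), (18,G3,6), (19,G1,7.5), (19,G2,7.5), (20,G4,9), (21,G1,10), (22,G2,11), (23,G4,12), (24,G4,13), (25,G2,14.5), (25,G4,14.5), (27,G3,16)
Step 2: Sum ranks within each group.
R_1 = 21 (n_1 = 3)
R_2 = 34.5 (n_2 = 4)
R_3 = 28.5 (n_3 = 4)
R_4 = 52 (n_4 = 5)
Step 3: H = 12/(N(N+1)) * sum(R_i^2/n_i) - 3(N+1)
     = 12/(16*17) * (21^2/3 + 34.5^2/4 + 28.5^2/4 + 52^2/5) - 3*17
     = 0.044118 * 1188.42 - 51
     = 1.430515.
Step 4: Ties present; correction factor C = 1 - 24/(16^3 - 16) = 0.994118. Corrected H = 1.430515 / 0.994118 = 1.438979.
Step 5: Under H0, H ~ chi^2(3); p-value = 0.696424.
Step 6: alpha = 0.1. fail to reject H0.

H = 1.4390, df = 3, p = 0.696424, fail to reject H0.


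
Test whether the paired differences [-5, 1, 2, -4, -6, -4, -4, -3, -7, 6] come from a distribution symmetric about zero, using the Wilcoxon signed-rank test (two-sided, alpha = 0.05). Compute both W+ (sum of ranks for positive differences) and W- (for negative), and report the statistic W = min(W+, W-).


Step 1: Drop any zero differences (none here) and take |d_i|.
|d| = [5, 1, 2, 4, 6, 4, 4, 3, 7, 6]
Step 2: Midrank |d_i| (ties get averaged ranks).
ranks: |5|->7, |1|->1, |2|->2, |4|->5, |6|->8.5, |4|->5, |4|->5, |3|->3, |7|->10, |6|->8.5
Step 3: Attach original signs; sum ranks with positive sign and with negative sign.
W+ = 1 + 2 + 8.5 = 11.5
W- = 7 + 5 + 8.5 + 5 + 5 + 3 + 10 = 43.5
(Check: W+ + W- = 55 should equal n(n+1)/2 = 55.)
Step 4: Test statistic W = min(W+, W-) = 11.5.
Step 5: Ties in |d|, so use the tie-corrected normal approximation.
        E[W] = n(n+1)/4 = 10*11/4 = 27.5.
        Tie groups: |d|=4 (t=3), |d|=6 (t=2); sum(t^3 - t) = 30.
        Var[W] = n(n+1)(2n+1)/24 - sum(t^3-t)/48 = 2310/24 - 30/48 = 95.625.
        z = (W - E[W]) / sqrt(Var[W]) = (11.5 - 27.5) / 9.7788 = -1.6362.
        Two-sided p = 2*Phi(z) = 0.101799.
Step 6: alpha = 0.05. fail to reject H0.

W+ = 11.5, W- = 43.5, W = min = 11.5, p = 0.101799, fail to reject H0.


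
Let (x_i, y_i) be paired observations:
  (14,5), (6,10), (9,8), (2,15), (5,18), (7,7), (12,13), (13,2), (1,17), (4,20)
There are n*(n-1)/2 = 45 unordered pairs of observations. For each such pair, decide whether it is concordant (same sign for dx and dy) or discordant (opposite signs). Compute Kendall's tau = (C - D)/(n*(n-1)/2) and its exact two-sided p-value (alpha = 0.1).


Step 1: Enumerate the 45 unordered pairs (i,j) with i<j and classify each by sign(x_j-x_i) * sign(y_j-y_i).
  (1,2):dx=-8,dy=+5->D; (1,3):dx=-5,dy=+3->D; (1,4):dx=-12,dy=+10->D; (1,5):dx=-9,dy=+13->D
  (1,6):dx=-7,dy=+2->D; (1,7):dx=-2,dy=+8->D; (1,8):dx=-1,dy=-3->C; (1,9):dx=-13,dy=+12->D
  (1,10):dx=-10,dy=+15->D; (2,3):dx=+3,dy=-2->D; (2,4):dx=-4,dy=+5->D; (2,5):dx=-1,dy=+8->D
  (2,6):dx=+1,dy=-3->D; (2,7):dx=+6,dy=+3->C; (2,8):dx=+7,dy=-8->D; (2,9):dx=-5,dy=+7->D
  (2,10):dx=-2,dy=+10->D; (3,4):dx=-7,dy=+7->D; (3,5):dx=-4,dy=+10->D; (3,6):dx=-2,dy=-1->C
  (3,7):dx=+3,dy=+5->C; (3,8):dx=+4,dy=-6->D; (3,9):dx=-8,dy=+9->D; (3,10):dx=-5,dy=+12->D
  (4,5):dx=+3,dy=+3->C; (4,6):dx=+5,dy=-8->D; (4,7):dx=+10,dy=-2->D; (4,8):dx=+11,dy=-13->D
  (4,9):dx=-1,dy=+2->D; (4,10):dx=+2,dy=+5->C; (5,6):dx=+2,dy=-11->D; (5,7):dx=+7,dy=-5->D
  (5,8):dx=+8,dy=-16->D; (5,9):dx=-4,dy=-1->C; (5,10):dx=-1,dy=+2->D; (6,7):dx=+5,dy=+6->C
  (6,8):dx=+6,dy=-5->D; (6,9):dx=-6,dy=+10->D; (6,10):dx=-3,dy=+13->D; (7,8):dx=+1,dy=-11->D
  (7,9):dx=-11,dy=+4->D; (7,10):dx=-8,dy=+7->D; (8,9):dx=-12,dy=+15->D; (8,10):dx=-9,dy=+18->D
  (9,10):dx=+3,dy=+3->C
Step 2: C = 9, D = 36, total pairs = 45.
Step 3: tau = (C - D)/(n(n-1)/2) = (9 - 36)/45 = -0.600000.
Step 4: Exact two-sided p-value (enumerate n! = 3628800 permutations of y under H0): p = 0.016666.
Step 5: alpha = 0.1. reject H0.

tau_b = -0.6000 (C=9, D=36), p = 0.016666, reject H0.


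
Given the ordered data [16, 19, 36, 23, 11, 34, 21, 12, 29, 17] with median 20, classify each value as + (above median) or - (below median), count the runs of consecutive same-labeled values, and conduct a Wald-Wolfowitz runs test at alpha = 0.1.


Step 1: Compute median = 20; label A = above, B = below.
Labels in order: BBAABAABAB  (n_A = 5, n_B = 5)
Step 2: Count runs R = 7.
Step 3: Under H0 (random ordering), E[R] = 2*n_A*n_B/(n_A+n_B) + 1 = 2*5*5/10 + 1 = 6.0000.
        Var[R] = 2*n_A*n_B*(2*n_A*n_B - n_A - n_B) / ((n_A+n_B)^2 * (n_A+n_B-1)) = 2000/900 = 2.2222.
        SD[R] = 1.4907.
Step 4: Continuity-corrected z = (R - 0.5 - E[R]) / SD[R] = (7 - 0.5 - 6.0000) / 1.4907 = 0.3354.
Step 5: Two-sided p-value via normal approximation = 2*(1 - Phi(|z|)) = 0.737316.
Step 6: alpha = 0.1. fail to reject H0.

R = 7, z = 0.3354, p = 0.737316, fail to reject H0.


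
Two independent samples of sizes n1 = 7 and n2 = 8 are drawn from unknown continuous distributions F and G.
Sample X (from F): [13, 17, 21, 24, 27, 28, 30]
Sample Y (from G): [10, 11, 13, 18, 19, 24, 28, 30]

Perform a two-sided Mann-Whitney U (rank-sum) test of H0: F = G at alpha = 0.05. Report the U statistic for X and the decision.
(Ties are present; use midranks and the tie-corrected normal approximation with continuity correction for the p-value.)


Step 1: Combine and sort all 15 observations; assign midranks.
sorted (value, group): (10,Y), (11,Y), (13,X), (13,Y), (17,X), (18,Y), (19,Y), (21,X), (24,X), (24,Y), (27,X), (28,X), (28,Y), (30,X), (30,Y)
ranks: 10->1, 11->2, 13->3.5, 13->3.5, 17->5, 18->6, 19->7, 21->8, 24->9.5, 24->9.5, 27->11, 28->12.5, 28->12.5, 30->14.5, 30->14.5
Step 2: Rank sum for X: R1 = 3.5 + 5 + 8 + 9.5 + 11 + 12.5 + 14.5 = 64.
Step 3: U_X = R1 - n1(n1+1)/2 = 64 - 7*8/2 = 64 - 28 = 36.
       U_Y = n1*n2 - U_X = 56 - 36 = 20.
Step 4: Ties are present, so use the tie-corrected normal approximation (with continuity correction) for the p-value.
Step 5: p-value = 0.383714; compare to alpha = 0.05. fail to reject H0.

U_X = 36, p = 0.383714, fail to reject H0 at alpha = 0.05.


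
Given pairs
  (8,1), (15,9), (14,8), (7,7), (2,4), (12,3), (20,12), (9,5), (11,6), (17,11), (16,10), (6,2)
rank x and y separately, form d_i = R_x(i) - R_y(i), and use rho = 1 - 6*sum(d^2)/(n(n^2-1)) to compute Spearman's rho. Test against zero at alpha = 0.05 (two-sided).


Step 1: Rank x and y separately (midranks; no ties here).
rank(x): 8->4, 15->9, 14->8, 7->3, 2->1, 12->7, 20->12, 9->5, 11->6, 17->11, 16->10, 6->2
rank(y): 1->1, 9->9, 8->8, 7->7, 4->4, 3->3, 12->12, 5->5, 6->6, 11->11, 10->10, 2->2
Step 2: d_i = R_x(i) - R_y(i); compute d_i^2.
  (4-1)^2=9, (9-9)^2=0, (8-8)^2=0, (3-7)^2=16, (1-4)^2=9, (7-3)^2=16, (12-12)^2=0, (5-5)^2=0, (6-6)^2=0, (11-11)^2=0, (10-10)^2=0, (2-2)^2=0
sum(d^2) = 50.
Step 3: rho = 1 - 6*50 / (12*(12^2 - 1)) = 1 - 300/1716 = 0.825175.
Step 4: Under H0, t = rho * sqrt((n-2)/(1-rho^2)) = 4.6195 ~ t(10).
Step 5: Two-sided p-value from the t-distribution with 10 df = 0.000951.
Step 6: alpha = 0.05. reject H0.

rho = 0.8252, p = 0.000951, reject H0 at alpha = 0.05.


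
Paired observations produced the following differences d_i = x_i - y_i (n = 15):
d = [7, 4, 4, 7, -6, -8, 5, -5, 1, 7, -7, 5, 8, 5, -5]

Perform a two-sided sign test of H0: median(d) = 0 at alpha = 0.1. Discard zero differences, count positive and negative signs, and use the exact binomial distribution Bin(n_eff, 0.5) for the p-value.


Step 1: Discard zero differences. Original n = 15; n_eff = number of nonzero differences = 15.
Nonzero differences (with sign): +7, +4, +4, +7, -6, -8, +5, -5, +1, +7, -7, +5, +8, +5, -5
Step 2: Count signs: positive = 10, negative = 5.
Step 3: Under H0: P(positive) = 0.5, so the number of positives S ~ Bin(15, 0.5).
Step 4: Two-sided exact p-value = sum of Bin(15,0.5) probabilities at or below the observed probability = 0.301758.
Step 5: alpha = 0.1. fail to reject H0.

n_eff = 15, pos = 10, neg = 5, p = 0.301758, fail to reject H0.


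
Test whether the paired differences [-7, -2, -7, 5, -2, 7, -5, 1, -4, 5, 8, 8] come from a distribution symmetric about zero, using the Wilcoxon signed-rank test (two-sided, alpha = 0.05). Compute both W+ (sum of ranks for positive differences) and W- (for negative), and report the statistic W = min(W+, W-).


Step 1: Drop any zero differences (none here) and take |d_i|.
|d| = [7, 2, 7, 5, 2, 7, 5, 1, 4, 5, 8, 8]
Step 2: Midrank |d_i| (ties get averaged ranks).
ranks: |7|->9, |2|->2.5, |7|->9, |5|->6, |2|->2.5, |7|->9, |5|->6, |1|->1, |4|->4, |5|->6, |8|->11.5, |8|->11.5
Step 3: Attach original signs; sum ranks with positive sign and with negative sign.
W+ = 6 + 9 + 1 + 6 + 11.5 + 11.5 = 45
W- = 9 + 2.5 + 9 + 2.5 + 6 + 4 = 33
(Check: W+ + W- = 78 should equal n(n+1)/2 = 78.)
Step 4: Test statistic W = min(W+, W-) = 33.
Step 5: Ties in |d|, so use the tie-corrected normal approximation.
        E[W] = n(n+1)/4 = 12*13/4 = 39.
        Tie groups: |d|=2 (t=2), |d|=5 (t=3), |d|=7 (t=3), |d|=8 (t=2); sum(t^3 - t) = 60.
        Var[W] = n(n+1)(2n+1)/24 - sum(t^3-t)/48 = 3900/24 - 60/48 = 161.25.
        z = (W - E[W]) / sqrt(Var[W]) = (33 - 39) / 12.6984 = -0.4725.
        Two-sided p = 2*Phi(z) = 0.636570.
Step 6: alpha = 0.05. fail to reject H0.

W+ = 45, W- = 33, W = min = 33, p = 0.636570, fail to reject H0.


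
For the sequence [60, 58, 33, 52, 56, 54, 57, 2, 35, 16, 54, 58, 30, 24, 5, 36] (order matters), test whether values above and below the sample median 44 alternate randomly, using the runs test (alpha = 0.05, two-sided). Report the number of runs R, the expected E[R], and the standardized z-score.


Step 1: Compute median = 44; label A = above, B = below.
Labels in order: AABAAAABBBAABBBB  (n_A = 8, n_B = 8)
Step 2: Count runs R = 6.
Step 3: Under H0 (random ordering), E[R] = 2*n_A*n_B/(n_A+n_B) + 1 = 2*8*8/16 + 1 = 9.0000.
        Var[R] = 2*n_A*n_B*(2*n_A*n_B - n_A - n_B) / ((n_A+n_B)^2 * (n_A+n_B-1)) = 14336/3840 = 3.7333.
        SD[R] = 1.9322.
Step 4: Continuity-corrected z = (R + 0.5 - E[R]) / SD[R] = (6 + 0.5 - 9.0000) / 1.9322 = -1.2939.
Step 5: Two-sided p-value via normal approximation = 2*(1 - Phi(|z|)) = 0.195709.
Step 6: alpha = 0.05. fail to reject H0.

R = 6, z = -1.2939, p = 0.195709, fail to reject H0.
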